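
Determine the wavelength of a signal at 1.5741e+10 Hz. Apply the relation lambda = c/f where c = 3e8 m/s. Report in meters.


lambda = c / f = 3.0000e+08 / 1.5741e+10 = 0.01906 m

0.01906 m


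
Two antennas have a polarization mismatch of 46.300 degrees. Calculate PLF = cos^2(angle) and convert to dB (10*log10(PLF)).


PLF_linear = cos^2(46.300 deg) = 0.4773185
PLF_dB = 10 * log10(0.4773185) = -3.212 dB

-3.212 dB


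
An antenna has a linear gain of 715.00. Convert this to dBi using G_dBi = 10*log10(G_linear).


G_dBi = 10 * log10(715.00) = 28.54 dBi

28.54 dBi


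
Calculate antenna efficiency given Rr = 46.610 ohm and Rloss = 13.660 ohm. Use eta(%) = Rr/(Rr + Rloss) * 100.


eta = 46.610 / (46.610 + 13.660) * 100 = 77.34%

77.34%


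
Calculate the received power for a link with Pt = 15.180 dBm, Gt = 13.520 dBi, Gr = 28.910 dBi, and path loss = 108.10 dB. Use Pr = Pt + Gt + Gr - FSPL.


Pr = 15.180 + 13.520 + 28.910 - 108.10 = -50.49 dBm

-50.49 dBm


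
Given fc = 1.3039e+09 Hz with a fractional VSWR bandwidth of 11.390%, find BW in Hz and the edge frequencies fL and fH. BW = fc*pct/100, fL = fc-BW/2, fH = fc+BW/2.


BW = 1.3039e+09 * 11.390/100 = 1.485142e+08 Hz
fL = 1.3039e+09 - 1.485142e+08/2 = 1.230e+09 Hz
fH = 1.3039e+09 + 1.485142e+08/2 = 1.378e+09 Hz

BW=1.485e+08 Hz, fL=1.230e+09 Hz, fH=1.378e+09 Hz


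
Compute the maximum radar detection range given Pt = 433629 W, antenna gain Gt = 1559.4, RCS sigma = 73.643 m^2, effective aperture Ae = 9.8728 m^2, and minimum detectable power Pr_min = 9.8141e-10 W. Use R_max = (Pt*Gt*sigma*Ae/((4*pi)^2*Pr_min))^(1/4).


R^4 = 433629*1559.4*73.643*9.8728 / ((4*pi)^2 * 9.8141e-10) = 3.172323e+18
R_max = 3.172323e+18^0.25 = 42203 m

42203 m


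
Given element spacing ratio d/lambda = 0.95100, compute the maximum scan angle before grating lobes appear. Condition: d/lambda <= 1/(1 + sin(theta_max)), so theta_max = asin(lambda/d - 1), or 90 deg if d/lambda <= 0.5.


lambda/d - 1 = 1/0.95100 - 1 = 0.05152471
theta_max = asin(0.05152471) = 2.953 deg

2.953 deg


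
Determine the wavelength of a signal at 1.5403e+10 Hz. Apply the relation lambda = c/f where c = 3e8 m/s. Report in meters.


lambda = c / f = 3.0000e+08 / 1.5403e+10 = 0.01948 m

0.01948 m


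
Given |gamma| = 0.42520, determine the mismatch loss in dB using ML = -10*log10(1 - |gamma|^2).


ML = -10 * log10(1 - 0.42520^2) = -10 * log10(0.81920496) = 0.8661 dB

0.8661 dB


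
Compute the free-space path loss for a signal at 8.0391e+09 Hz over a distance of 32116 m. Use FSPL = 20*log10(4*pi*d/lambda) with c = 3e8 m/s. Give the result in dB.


lambda = c / f = 3.0000e+08 / 8.0391e+09 = 0.03731761 m
FSPL = 20 * log10(4*pi*32116/0.03731761) = 140.7 dB

140.7 dB


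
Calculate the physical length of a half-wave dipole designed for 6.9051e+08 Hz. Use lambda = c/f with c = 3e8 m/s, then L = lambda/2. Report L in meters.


lambda = c / f = 3.0000e+08 / 6.9051e+08 = 0.4344615 m
L = lambda / 2 = 0.4344615 / 2 = 0.2172 m

0.2172 m


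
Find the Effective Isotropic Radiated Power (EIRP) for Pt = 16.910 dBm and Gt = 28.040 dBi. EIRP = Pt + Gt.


EIRP = Pt + Gt = 16.910 + 28.040 = 44.95 dBm

44.95 dBm


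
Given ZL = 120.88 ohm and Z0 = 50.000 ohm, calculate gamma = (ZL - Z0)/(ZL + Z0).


gamma = (120.88 - 50.000) / (120.88 + 50.000) = 0.4148

0.4148


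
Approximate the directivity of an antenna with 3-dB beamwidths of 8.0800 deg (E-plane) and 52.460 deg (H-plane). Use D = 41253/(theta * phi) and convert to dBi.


D_linear = 41253 / (8.0800 * 52.460) = 97.32309
D_dBi = 10 * log10(97.32309) = 19.88 dBi

19.88 dBi


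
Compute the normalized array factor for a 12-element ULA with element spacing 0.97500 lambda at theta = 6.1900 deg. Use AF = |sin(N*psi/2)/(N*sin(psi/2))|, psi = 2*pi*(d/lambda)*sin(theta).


psi = 2*pi*0.97500*sin(6.1900 deg) = 0.6605525 rad
AF = |sin(12*0.6605525/2) / (12*sin(0.6605525/2))| = 0.1882

0.1882


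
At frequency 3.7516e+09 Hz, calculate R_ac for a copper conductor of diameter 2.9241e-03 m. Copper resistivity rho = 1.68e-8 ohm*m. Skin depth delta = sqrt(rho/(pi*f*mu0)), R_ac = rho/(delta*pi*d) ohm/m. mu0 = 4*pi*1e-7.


delta = sqrt(1.68e-8 / (pi * 3.7516e+09 * 4*pi*1e-7)) = 1.065041e-06 m
R_ac = 1.68e-8 / (1.065041e-06 * pi * 2.9241e-03) = 1.717 ohm/m

1.717 ohm/m


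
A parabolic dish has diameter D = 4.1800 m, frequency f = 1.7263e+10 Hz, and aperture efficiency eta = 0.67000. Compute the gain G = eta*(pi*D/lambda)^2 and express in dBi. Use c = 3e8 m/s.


lambda = c / f = 3.0000e+08 / 1.7263e+10 = 0.01737821 m
G_linear = 0.67000 * (pi * 4.1800 / 0.01737821)^2 = 382575.4
G_dBi = 10 * log10(382575.4) = 55.83 dBi

55.83 dBi


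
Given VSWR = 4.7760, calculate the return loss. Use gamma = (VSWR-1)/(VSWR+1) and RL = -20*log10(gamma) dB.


gamma = (4.7760 - 1) / (4.7760 + 1) = 0.6537396
RL = -20 * log10(0.6537396) = 3.692 dB

3.692 dB


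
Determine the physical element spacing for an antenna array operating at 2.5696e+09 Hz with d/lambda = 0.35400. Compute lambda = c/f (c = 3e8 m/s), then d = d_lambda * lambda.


lambda = c / f = 3.0000e+08 / 2.5696e+09 = 0.1167497 m
d = 0.35400 * 0.1167497 = 0.04133 m

0.04133 m


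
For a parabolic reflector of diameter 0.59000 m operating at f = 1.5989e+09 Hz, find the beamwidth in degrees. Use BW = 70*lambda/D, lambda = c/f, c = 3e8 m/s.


lambda = c / f = 3.0000e+08 / 1.5989e+09 = 0.1876290 m
BW = 70 * 0.1876290 / 0.59000 = 22.26 deg

22.26 deg


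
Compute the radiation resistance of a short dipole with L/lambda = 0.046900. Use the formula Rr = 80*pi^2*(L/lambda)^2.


Rr = 80 * pi^2 * (0.046900)^2 = 80 * 9.869604 * 2.199610e-03 = 1.737 ohm

1.737 ohm


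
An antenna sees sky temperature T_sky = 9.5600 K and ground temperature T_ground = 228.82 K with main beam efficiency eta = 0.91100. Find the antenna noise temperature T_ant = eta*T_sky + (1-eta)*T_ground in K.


T_ant = 0.91100 * 9.5600 + (1 - 0.91100) * 228.82 = 29.07 K

29.07 K


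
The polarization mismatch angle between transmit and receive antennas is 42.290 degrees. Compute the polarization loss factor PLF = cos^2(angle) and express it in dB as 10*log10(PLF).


PLF_linear = cos^2(42.290 deg) = 0.5472279
PLF_dB = 10 * log10(0.5472279) = -2.618 dB

-2.618 dB


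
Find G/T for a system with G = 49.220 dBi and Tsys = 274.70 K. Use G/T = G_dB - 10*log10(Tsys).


G/T = 49.220 - 10*log10(274.70) = 49.220 - 24.38859 = 24.83 dB/K

24.83 dB/K


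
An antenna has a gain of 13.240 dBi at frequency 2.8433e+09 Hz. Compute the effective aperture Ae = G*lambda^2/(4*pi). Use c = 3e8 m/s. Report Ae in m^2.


lambda = c / f = 3.0000e+08 / 2.8433e+09 = 0.1055112 m
G_linear = 10^(13.240/10) = 21.08628
Ae = G_linear * lambda^2 / (4*pi) = 21.08628 * 0.1055112^2 / (4*pi) = 0.01868 m^2

0.01868 m^2


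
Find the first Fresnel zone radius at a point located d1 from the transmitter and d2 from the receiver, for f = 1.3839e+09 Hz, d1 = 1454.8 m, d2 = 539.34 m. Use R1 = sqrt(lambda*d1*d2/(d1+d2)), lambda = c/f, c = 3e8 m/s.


lambda = c / f = 3.0000e+08 / 1.3839e+09 = 0.2167787 m
R1 = sqrt(0.2167787 * 1454.8 * 539.34 / (1454.8 + 539.34)) = 9.236 m

9.236 m


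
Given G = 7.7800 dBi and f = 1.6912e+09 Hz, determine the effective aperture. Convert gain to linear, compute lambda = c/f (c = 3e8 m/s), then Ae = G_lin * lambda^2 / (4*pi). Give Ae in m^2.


lambda = c / f = 3.0000e+08 / 1.6912e+09 = 0.1773888 m
G_linear = 10^(7.7800/10) = 5.997911
Ae = G_linear * lambda^2 / (4*pi) = 5.997911 * 0.1773888^2 / (4*pi) = 0.01502 m^2

0.01502 m^2


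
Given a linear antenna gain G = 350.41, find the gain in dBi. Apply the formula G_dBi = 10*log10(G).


G_dBi = 10 * log10(350.41) = 25.45 dBi

25.45 dBi


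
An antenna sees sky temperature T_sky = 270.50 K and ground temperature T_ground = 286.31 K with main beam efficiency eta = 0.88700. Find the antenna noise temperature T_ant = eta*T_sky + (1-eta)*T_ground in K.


T_ant = 0.88700 * 270.50 + (1 - 0.88700) * 286.31 = 272.3 K

272.3 K


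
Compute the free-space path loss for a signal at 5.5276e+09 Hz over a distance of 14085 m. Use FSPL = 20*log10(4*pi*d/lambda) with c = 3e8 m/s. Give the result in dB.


lambda = c / f = 3.0000e+08 / 5.5276e+09 = 0.05427310 m
FSPL = 20 * log10(4*pi*14085/0.05427310) = 130.3 dB

130.3 dB


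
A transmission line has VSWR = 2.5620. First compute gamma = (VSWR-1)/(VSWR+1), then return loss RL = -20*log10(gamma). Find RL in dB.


gamma = (2.5620 - 1) / (2.5620 + 1) = 0.4385177
RL = -20 * log10(0.4385177) = 7.160 dB

7.160 dB


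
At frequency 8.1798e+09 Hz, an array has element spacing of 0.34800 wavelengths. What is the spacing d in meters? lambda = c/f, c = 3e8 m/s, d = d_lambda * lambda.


lambda = c / f = 3.0000e+08 / 8.1798e+09 = 0.03667571 m
d = 0.34800 * 0.03667571 = 0.01276 m

0.01276 m


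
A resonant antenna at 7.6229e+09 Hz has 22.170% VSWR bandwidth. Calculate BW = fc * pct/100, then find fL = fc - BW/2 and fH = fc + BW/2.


BW = 7.6229e+09 * 22.170/100 = 1.689997e+09 Hz
fL = 7.6229e+09 - 1.689997e+09/2 = 6.778e+09 Hz
fH = 7.6229e+09 + 1.689997e+09/2 = 8.468e+09 Hz

BW=1.690e+09 Hz, fL=6.778e+09 Hz, fH=8.468e+09 Hz


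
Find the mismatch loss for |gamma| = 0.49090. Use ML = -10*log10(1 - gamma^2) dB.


ML = -10 * log10(1 - 0.49090^2) = -10 * log10(0.75901719) = 1.197 dB

1.197 dB


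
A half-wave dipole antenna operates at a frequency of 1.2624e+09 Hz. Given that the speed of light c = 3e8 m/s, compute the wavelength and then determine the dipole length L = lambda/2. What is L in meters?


lambda = c / f = 3.0000e+08 / 1.2624e+09 = 0.2376426 m
L = lambda / 2 = 0.2376426 / 2 = 0.1188 m

0.1188 m


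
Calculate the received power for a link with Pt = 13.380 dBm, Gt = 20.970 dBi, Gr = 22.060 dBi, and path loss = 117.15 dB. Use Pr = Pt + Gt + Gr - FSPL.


Pr = 13.380 + 20.970 + 22.060 - 117.15 = -60.74 dBm

-60.74 dBm


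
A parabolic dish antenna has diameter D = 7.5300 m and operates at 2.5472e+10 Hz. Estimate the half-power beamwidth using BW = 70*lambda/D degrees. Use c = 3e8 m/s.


lambda = c / f = 3.0000e+08 / 2.5472e+10 = 0.01177764 m
BW = 70 * 0.01177764 / 7.5300 = 0.1095 deg

0.1095 deg


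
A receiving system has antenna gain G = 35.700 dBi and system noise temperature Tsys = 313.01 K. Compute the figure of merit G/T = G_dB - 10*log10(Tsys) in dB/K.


G/T = 35.700 - 10*log10(313.01) = 35.700 - 24.95558 = 10.74 dB/K

10.74 dB/K


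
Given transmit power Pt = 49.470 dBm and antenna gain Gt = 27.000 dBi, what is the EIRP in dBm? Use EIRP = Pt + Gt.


EIRP = Pt + Gt = 49.470 + 27.000 = 76.47 dBm

76.47 dBm


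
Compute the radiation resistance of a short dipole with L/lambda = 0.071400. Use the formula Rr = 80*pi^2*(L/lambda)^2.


Rr = 80 * pi^2 * (0.071400)^2 = 80 * 9.869604 * 5.097960e-03 = 4.025 ohm

4.025 ohm


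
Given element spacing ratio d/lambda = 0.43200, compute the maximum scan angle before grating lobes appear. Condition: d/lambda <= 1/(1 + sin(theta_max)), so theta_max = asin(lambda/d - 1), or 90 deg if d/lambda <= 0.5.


lambda/d - 1 = 1/0.43200 - 1 = 1.314815 >= 1
d/lambda <= 0.5, so the array can scan to endfire without grating lobes: theta_max = 90 deg

90 deg


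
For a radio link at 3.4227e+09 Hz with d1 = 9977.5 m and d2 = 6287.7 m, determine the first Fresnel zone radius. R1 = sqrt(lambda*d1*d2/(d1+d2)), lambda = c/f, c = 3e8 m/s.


lambda = c / f = 3.0000e+08 / 3.4227e+09 = 0.08765010 m
R1 = sqrt(0.08765010 * 9977.5 * 6287.7 / (9977.5 + 6287.7)) = 18.39 m

18.39 m


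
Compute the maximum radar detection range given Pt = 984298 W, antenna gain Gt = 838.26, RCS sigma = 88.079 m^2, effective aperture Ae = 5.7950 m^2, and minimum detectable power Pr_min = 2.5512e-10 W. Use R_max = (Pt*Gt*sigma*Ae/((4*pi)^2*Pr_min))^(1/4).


R^4 = 984298*838.26*88.079*5.7950 / ((4*pi)^2 * 2.5512e-10) = 1.045363e+19
R_max = 1.045363e+19^0.25 = 56861 m

56861 m


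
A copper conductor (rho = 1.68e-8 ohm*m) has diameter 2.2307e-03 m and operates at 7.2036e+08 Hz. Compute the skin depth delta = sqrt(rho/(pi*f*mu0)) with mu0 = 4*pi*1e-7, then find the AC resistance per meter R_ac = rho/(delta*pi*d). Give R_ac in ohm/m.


delta = sqrt(1.68e-8 / (pi * 7.2036e+08 * 4*pi*1e-7)) = 2.430524e-06 m
R_ac = 1.68e-8 / (2.430524e-06 * pi * 2.2307e-03) = 0.9863 ohm/m

0.9863 ohm/m


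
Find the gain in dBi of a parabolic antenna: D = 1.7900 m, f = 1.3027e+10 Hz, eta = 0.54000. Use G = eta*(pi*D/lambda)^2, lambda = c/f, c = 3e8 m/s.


lambda = c / f = 3.0000e+08 / 1.3027e+10 = 0.02302909 m
G_linear = 0.54000 * (pi * 1.7900 / 0.02302909)^2 = 32199.27
G_dBi = 10 * log10(32199.27) = 45.08 dBi

45.08 dBi


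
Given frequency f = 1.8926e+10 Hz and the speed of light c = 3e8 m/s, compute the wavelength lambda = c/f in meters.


lambda = c / f = 3.0000e+08 / 1.8926e+10 = 0.01585 m

0.01585 m


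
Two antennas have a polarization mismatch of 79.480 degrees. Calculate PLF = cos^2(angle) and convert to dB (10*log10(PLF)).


PLF_linear = cos^2(79.480 deg) = 0.03333499
PLF_dB = 10 * log10(0.03333499) = -14.77 dB

-14.77 dB


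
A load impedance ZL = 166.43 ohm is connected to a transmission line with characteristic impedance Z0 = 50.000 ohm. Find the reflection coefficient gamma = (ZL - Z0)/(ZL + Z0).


gamma = (166.43 - 50.000) / (166.43 + 50.000) = 0.5380

0.5380


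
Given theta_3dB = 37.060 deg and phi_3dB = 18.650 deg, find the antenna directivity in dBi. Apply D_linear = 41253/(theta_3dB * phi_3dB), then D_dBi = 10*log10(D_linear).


D_linear = 41253 / (37.060 * 18.650) = 59.68584
D_dBi = 10 * log10(59.68584) = 17.76 dBi

17.76 dBi


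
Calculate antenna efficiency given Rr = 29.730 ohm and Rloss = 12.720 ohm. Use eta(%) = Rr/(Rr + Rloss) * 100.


eta = 29.730 / (29.730 + 12.720) * 100 = 70.04%

70.04%


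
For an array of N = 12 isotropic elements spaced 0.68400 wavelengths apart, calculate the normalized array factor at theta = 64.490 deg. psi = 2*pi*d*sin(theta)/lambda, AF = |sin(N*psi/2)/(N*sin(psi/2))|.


psi = 2*pi*0.68400*sin(64.490 deg) = 3.878717 rad
AF = |sin(12*3.878717/2) / (12*sin(3.878717/2))| = 0.08561

0.08561


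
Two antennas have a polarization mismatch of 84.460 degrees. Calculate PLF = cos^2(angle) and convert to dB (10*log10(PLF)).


PLF_linear = cos^2(84.460 deg) = 9.320096e-03
PLF_dB = 10 * log10(9.320096e-03) = -20.31 dB

-20.31 dB


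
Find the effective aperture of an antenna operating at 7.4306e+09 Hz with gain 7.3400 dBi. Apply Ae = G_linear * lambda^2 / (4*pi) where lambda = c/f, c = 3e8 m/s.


lambda = c / f = 3.0000e+08 / 7.4306e+09 = 0.04037359 m
G_linear = 10^(7.3400/10) = 5.420009
Ae = G_linear * lambda^2 / (4*pi) = 5.420009 * 0.04037359^2 / (4*pi) = 7.030e-04 m^2

7.030e-04 m^2


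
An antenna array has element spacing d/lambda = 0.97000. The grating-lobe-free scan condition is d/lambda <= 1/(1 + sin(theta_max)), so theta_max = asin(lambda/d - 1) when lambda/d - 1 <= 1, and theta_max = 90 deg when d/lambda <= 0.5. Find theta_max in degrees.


lambda/d - 1 = 1/0.97000 - 1 = 0.03092784
theta_max = asin(0.03092784) = 1.772 deg

1.772 deg


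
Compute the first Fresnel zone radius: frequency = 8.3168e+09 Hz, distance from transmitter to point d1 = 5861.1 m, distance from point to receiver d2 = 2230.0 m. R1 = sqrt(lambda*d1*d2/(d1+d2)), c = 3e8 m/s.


lambda = c / f = 3.0000e+08 / 8.3168e+09 = 0.03607157 m
R1 = sqrt(0.03607157 * 5861.1 * 2230.0 / (5861.1 + 2230.0)) = 7.633 m

7.633 m


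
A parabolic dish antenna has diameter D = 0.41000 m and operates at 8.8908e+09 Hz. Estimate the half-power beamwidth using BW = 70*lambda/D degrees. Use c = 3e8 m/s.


lambda = c / f = 3.0000e+08 / 8.8908e+09 = 0.03374275 m
BW = 70 * 0.03374275 / 0.41000 = 5.761 deg

5.761 deg


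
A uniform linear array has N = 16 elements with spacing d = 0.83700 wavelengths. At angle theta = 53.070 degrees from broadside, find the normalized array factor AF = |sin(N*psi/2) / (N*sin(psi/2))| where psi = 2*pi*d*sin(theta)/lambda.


psi = 2*pi*0.83700*sin(53.070 deg) = 4.203909 rad
AF = |sin(16*4.203909/2) / (16*sin(4.203909/2))| = 0.05794

0.05794


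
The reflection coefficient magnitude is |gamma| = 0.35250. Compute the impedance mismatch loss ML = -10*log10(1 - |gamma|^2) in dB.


ML = -10 * log10(1 - 0.35250^2) = -10 * log10(0.87574375) = 0.5762 dB

0.5762 dB


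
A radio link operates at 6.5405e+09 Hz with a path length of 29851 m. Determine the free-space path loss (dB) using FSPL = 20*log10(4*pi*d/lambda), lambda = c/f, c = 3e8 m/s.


lambda = c / f = 3.0000e+08 / 6.5405e+09 = 0.04586805 m
FSPL = 20 * log10(4*pi*29851/0.04586805) = 138.3 dB

138.3 dB


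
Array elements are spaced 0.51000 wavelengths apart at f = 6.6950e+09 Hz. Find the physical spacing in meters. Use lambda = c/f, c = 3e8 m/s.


lambda = c / f = 3.0000e+08 / 6.6950e+09 = 0.04480956 m
d = 0.51000 * 0.04480956 = 0.02285 m

0.02285 m


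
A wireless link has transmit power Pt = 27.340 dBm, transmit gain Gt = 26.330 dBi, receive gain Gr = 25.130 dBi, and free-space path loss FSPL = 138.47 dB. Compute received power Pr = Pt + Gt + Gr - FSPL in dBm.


Pr = 27.340 + 26.330 + 25.130 - 138.47 = -59.67 dBm

-59.67 dBm


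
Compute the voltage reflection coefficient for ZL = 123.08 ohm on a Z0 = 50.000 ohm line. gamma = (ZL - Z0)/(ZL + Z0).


gamma = (123.08 - 50.000) / (123.08 + 50.000) = 0.4222

0.4222


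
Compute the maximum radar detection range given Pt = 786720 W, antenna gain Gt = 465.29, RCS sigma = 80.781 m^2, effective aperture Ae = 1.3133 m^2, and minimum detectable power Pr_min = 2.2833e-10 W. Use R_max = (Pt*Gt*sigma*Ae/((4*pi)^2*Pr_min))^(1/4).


R^4 = 786720*465.29*80.781*1.3133 / ((4*pi)^2 * 2.2833e-10) = 1.077046e+18
R_max = 1.077046e+18^0.25 = 32215 m

32215 m


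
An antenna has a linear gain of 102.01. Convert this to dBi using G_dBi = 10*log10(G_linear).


G_dBi = 10 * log10(102.01) = 20.09 dBi

20.09 dBi


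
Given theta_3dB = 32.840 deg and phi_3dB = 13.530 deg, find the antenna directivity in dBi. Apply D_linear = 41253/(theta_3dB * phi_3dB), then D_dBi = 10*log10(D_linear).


D_linear = 41253 / (32.840 * 13.530) = 92.84416
D_dBi = 10 * log10(92.84416) = 19.68 dBi

19.68 dBi


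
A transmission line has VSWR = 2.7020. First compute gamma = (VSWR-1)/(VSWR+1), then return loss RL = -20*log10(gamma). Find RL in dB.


gamma = (2.7020 - 1) / (2.7020 + 1) = 0.4597515
RL = -20 * log10(0.4597515) = 6.750 dB

6.750 dB


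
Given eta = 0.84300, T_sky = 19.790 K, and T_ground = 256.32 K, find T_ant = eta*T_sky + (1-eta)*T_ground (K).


T_ant = 0.84300 * 19.790 + (1 - 0.84300) * 256.32 = 56.93 K

56.93 K


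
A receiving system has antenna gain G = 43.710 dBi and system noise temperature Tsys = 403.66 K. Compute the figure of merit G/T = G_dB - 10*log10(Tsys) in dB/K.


G/T = 43.710 - 10*log10(403.66) = 43.710 - 26.06016 = 17.65 dB/K

17.65 dB/K


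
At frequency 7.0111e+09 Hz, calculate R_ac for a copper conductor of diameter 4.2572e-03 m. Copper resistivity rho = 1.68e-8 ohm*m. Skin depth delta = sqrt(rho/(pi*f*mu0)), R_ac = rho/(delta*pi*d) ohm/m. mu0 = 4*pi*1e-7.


delta = sqrt(1.68e-8 / (pi * 7.0111e+09 * 4*pi*1e-7)) = 7.790793e-07 m
R_ac = 1.68e-8 / (7.790793e-07 * pi * 4.2572e-03) = 1.612 ohm/m

1.612 ohm/m


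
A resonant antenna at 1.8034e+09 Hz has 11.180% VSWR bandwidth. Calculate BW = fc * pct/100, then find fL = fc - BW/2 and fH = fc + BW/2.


BW = 1.8034e+09 * 11.180/100 = 2.016201e+08 Hz
fL = 1.8034e+09 - 2.016201e+08/2 = 1.703e+09 Hz
fH = 1.8034e+09 + 2.016201e+08/2 = 1.904e+09 Hz

BW=2.016e+08 Hz, fL=1.703e+09 Hz, fH=1.904e+09 Hz


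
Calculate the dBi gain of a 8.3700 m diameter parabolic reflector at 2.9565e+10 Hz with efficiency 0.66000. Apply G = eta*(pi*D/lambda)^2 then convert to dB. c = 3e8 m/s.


lambda = c / f = 3.0000e+08 / 2.9565e+10 = 0.01014713 m
G_linear = 0.66000 * (pi * 8.3700 / 0.01014713)^2 = 4.432086e+06
G_dBi = 10 * log10(4.432086e+06) = 66.47 dBi

66.47 dBi


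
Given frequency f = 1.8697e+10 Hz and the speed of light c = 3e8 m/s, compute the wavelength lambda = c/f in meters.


lambda = c / f = 3.0000e+08 / 1.8697e+10 = 0.01605 m

0.01605 m


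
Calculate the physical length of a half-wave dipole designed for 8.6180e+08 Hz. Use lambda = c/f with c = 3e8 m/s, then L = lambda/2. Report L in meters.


lambda = c / f = 3.0000e+08 / 8.6180e+08 = 0.3481086 m
L = lambda / 2 = 0.3481086 / 2 = 0.1741 m

0.1741 m


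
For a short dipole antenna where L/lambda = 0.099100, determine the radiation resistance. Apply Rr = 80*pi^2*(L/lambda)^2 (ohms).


Rr = 80 * pi^2 * (0.099100)^2 = 80 * 9.869604 * 9.820810e-03 = 7.754 ohm

7.754 ohm


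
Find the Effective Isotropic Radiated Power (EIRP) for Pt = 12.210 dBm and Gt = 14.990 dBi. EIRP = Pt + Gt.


EIRP = Pt + Gt = 12.210 + 14.990 = 27.20 dBm

27.20 dBm


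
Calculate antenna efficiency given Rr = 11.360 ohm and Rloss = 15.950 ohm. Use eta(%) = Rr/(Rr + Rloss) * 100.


eta = 11.360 / (11.360 + 15.950) * 100 = 41.60%

41.60%


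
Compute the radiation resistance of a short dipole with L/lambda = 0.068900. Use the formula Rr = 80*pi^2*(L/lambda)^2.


Rr = 80 * pi^2 * (0.068900)^2 = 80 * 9.869604 * 4.747210e-03 = 3.748 ohm

3.748 ohm


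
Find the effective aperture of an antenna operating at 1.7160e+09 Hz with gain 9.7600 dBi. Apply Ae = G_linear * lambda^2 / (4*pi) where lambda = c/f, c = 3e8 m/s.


lambda = c / f = 3.0000e+08 / 1.7160e+09 = 0.1748252 m
G_linear = 10^(9.7600/10) = 9.462372
Ae = G_linear * lambda^2 / (4*pi) = 9.462372 * 0.1748252^2 / (4*pi) = 0.02301 m^2

0.02301 m^2


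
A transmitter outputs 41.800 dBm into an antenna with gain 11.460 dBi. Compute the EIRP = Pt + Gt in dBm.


EIRP = Pt + Gt = 41.800 + 11.460 = 53.26 dBm

53.26 dBm


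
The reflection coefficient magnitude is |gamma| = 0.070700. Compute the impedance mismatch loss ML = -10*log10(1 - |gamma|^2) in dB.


ML = -10 * log10(1 - 0.070700^2) = -10 * log10(0.99500151) = 0.02176 dB

0.02176 dB


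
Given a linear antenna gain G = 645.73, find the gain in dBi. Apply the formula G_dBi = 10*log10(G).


G_dBi = 10 * log10(645.73) = 28.10 dBi

28.10 dBi


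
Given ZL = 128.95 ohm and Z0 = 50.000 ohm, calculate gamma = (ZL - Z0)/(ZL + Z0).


gamma = (128.95 - 50.000) / (128.95 + 50.000) = 0.4412

0.4412


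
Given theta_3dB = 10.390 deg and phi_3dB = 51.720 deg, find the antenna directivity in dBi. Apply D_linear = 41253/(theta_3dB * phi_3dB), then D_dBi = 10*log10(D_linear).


D_linear = 41253 / (10.390 * 51.720) = 76.76822
D_dBi = 10 * log10(76.76822) = 18.85 dBi

18.85 dBi


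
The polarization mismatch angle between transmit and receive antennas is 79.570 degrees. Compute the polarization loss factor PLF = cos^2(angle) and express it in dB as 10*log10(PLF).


PLF_linear = cos^2(79.570 deg) = 0.03277335
PLF_dB = 10 * log10(0.03277335) = -14.84 dB

-14.84 dB


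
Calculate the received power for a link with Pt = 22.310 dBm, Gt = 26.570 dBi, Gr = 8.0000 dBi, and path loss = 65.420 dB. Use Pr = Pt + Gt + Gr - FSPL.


Pr = 22.310 + 26.570 + 8.0000 - 65.420 = -8.54 dBm

-8.54 dBm


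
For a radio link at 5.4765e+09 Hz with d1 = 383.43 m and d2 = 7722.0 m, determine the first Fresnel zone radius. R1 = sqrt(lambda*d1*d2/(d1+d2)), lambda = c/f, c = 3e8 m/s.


lambda = c / f = 3.0000e+08 / 5.4765e+09 = 0.05477951 m
R1 = sqrt(0.05477951 * 383.43 * 7722.0 / (383.43 + 7722.0)) = 4.473 m

4.473 m


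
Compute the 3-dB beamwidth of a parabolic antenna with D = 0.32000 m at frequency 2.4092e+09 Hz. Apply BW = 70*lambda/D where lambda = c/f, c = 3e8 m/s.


lambda = c / f = 3.0000e+08 / 2.4092e+09 = 0.1245227 m
BW = 70 * 0.1245227 / 0.32000 = 27.24 deg

27.24 deg


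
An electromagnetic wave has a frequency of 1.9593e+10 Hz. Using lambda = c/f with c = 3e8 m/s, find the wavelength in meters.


lambda = c / f = 3.0000e+08 / 1.9593e+10 = 0.01531 m

0.01531 m


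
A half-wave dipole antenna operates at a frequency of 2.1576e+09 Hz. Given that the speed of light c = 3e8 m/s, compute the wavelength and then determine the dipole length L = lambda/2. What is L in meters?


lambda = c / f = 3.0000e+08 / 2.1576e+09 = 0.1390434 m
L = lambda / 2 = 0.1390434 / 2 = 0.06952 m

0.06952 m


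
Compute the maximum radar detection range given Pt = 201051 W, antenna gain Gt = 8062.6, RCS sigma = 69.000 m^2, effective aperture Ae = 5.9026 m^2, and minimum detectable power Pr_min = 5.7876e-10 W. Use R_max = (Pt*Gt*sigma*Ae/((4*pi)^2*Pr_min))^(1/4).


R^4 = 201051*8062.6*69.000*5.9026 / ((4*pi)^2 * 5.7876e-10) = 7.223631e+18
R_max = 7.223631e+18^0.25 = 51843 m

51843 m


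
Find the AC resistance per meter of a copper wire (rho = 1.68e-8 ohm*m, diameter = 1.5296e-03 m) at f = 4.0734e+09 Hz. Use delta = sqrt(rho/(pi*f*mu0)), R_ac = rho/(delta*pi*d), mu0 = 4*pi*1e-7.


delta = sqrt(1.68e-8 / (pi * 4.0734e+09 * 4*pi*1e-7)) = 1.022107e-06 m
R_ac = 1.68e-8 / (1.022107e-06 * pi * 1.5296e-03) = 3.420 ohm/m

3.420 ohm/m


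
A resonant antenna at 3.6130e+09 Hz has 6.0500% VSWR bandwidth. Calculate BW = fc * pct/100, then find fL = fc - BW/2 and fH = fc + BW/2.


BW = 3.6130e+09 * 6.0500/100 = 2.185865e+08 Hz
fL = 3.6130e+09 - 2.185865e+08/2 = 3.504e+09 Hz
fH = 3.6130e+09 + 2.185865e+08/2 = 3.722e+09 Hz

BW=2.186e+08 Hz, fL=3.504e+09 Hz, fH=3.722e+09 Hz


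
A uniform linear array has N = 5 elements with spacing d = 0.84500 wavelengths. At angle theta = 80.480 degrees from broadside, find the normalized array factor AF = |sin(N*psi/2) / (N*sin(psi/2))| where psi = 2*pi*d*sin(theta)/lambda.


psi = 2*pi*0.84500*sin(80.480 deg) = 5.236172 rad
AF = |sin(5*5.236172/2) / (5*sin(5.236172/2))| = 0.2002

0.2002


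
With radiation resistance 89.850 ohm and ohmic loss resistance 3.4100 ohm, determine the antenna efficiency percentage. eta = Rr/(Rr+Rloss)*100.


eta = 89.850 / (89.850 + 3.4100) * 100 = 96.34%

96.34%


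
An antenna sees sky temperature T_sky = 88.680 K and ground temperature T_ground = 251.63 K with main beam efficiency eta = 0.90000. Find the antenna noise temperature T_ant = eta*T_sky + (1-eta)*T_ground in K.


T_ant = 0.90000 * 88.680 + (1 - 0.90000) * 251.63 = 105.0 K

105.0 K


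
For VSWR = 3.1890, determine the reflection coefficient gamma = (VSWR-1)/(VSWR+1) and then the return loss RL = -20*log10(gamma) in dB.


gamma = (3.1890 - 1) / (3.1890 + 1) = 0.5225591
RL = -20 * log10(0.5225591) = 5.637 dB

5.637 dB


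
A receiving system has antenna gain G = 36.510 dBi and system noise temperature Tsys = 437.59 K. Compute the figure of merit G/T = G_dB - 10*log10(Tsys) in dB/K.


G/T = 36.510 - 10*log10(437.59) = 36.510 - 26.41067 = 10.10 dB/K

10.10 dB/K


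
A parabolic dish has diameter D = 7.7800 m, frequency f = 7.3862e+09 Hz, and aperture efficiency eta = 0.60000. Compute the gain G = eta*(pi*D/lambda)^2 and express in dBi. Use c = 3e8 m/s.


lambda = c / f = 3.0000e+08 / 7.3862e+09 = 0.04061628 m
G_linear = 0.60000 * (pi * 7.7800 / 0.04061628)^2 = 217275.1
G_dBi = 10 * log10(217275.1) = 53.37 dBi

53.37 dBi


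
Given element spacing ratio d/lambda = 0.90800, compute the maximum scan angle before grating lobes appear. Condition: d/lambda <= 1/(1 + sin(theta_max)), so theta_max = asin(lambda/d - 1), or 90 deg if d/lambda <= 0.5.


lambda/d - 1 = 1/0.90800 - 1 = 0.1013216
theta_max = asin(0.1013216) = 5.815 deg

5.815 deg


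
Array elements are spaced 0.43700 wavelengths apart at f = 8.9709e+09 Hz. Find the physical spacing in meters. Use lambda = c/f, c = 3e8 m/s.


lambda = c / f = 3.0000e+08 / 8.9709e+09 = 0.03344146 m
d = 0.43700 * 0.03344146 = 0.01461 m

0.01461 m


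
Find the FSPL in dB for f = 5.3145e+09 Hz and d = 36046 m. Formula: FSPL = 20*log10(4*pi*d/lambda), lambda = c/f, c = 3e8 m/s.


lambda = c / f = 3.0000e+08 / 5.3145e+09 = 0.05644934 m
FSPL = 20 * log10(4*pi*36046/0.05644934) = 138.1 dB

138.1 dB


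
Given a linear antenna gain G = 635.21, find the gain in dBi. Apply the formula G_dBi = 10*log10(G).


G_dBi = 10 * log10(635.21) = 28.03 dBi

28.03 dBi


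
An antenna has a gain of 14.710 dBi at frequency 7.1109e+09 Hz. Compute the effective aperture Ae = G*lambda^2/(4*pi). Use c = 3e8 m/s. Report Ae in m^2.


lambda = c / f = 3.0000e+08 / 7.1109e+09 = 0.04218875 m
G_linear = 10^(14.710/10) = 29.58012
Ae = G_linear * lambda^2 / (4*pi) = 29.58012 * 0.04218875^2 / (4*pi) = 4.190e-03 m^2

4.190e-03 m^2


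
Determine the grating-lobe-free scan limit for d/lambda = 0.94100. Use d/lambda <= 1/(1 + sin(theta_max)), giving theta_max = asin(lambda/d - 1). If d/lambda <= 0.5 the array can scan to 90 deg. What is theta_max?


lambda/d - 1 = 1/0.94100 - 1 = 0.06269926
theta_max = asin(0.06269926) = 3.595 deg

3.595 deg


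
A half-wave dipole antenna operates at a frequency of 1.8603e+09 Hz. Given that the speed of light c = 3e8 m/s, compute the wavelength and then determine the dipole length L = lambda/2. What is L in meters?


lambda = c / f = 3.0000e+08 / 1.8603e+09 = 0.1612643 m
L = lambda / 2 = 0.1612643 / 2 = 0.08063 m

0.08063 m


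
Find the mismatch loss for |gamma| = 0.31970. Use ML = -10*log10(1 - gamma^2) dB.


ML = -10 * log10(1 - 0.31970^2) = -10 * log10(0.89779191) = 0.4682 dB

0.4682 dB


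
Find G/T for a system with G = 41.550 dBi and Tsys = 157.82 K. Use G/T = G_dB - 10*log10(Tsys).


G/T = 41.550 - 10*log10(157.82) = 41.550 - 21.98162 = 19.57 dB/K

19.57 dB/K


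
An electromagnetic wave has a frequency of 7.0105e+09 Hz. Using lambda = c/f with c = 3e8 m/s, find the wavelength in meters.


lambda = c / f = 3.0000e+08 / 7.0105e+09 = 0.04279 m

0.04279 m


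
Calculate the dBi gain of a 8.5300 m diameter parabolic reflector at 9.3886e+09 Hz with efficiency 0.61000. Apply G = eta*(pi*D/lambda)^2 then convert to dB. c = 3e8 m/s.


lambda = c / f = 3.0000e+08 / 9.3886e+09 = 0.03195365 m
G_linear = 0.61000 * (pi * 8.5300 / 0.03195365)^2 = 429029.0
G_dBi = 10 * log10(429029.0) = 56.32 dBi

56.32 dBi


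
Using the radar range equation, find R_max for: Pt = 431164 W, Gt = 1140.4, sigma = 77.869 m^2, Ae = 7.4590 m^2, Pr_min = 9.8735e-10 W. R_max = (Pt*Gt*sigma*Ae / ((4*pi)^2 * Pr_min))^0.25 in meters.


R^4 = 431164*1140.4*77.869*7.4590 / ((4*pi)^2 * 9.8735e-10) = 1.831699e+18
R_max = 1.831699e+18^0.25 = 36789 m

36789 m


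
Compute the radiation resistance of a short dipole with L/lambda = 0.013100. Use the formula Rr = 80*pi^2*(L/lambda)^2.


Rr = 80 * pi^2 * (0.013100)^2 = 80 * 9.869604 * 1.716100e-04 = 0.1355 ohm

0.1355 ohm


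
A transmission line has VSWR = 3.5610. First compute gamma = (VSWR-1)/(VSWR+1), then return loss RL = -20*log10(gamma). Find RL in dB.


gamma = (3.5610 - 1) / (3.5610 + 1) = 0.5614997
RL = -20 * log10(0.5614997) = 5.013 dB

5.013 dB


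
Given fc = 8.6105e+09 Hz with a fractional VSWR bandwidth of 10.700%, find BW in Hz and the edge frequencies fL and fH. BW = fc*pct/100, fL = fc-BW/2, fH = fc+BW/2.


BW = 8.6105e+09 * 10.700/100 = 9.213235e+08 Hz
fL = 8.6105e+09 - 9.213235e+08/2 = 8.150e+09 Hz
fH = 8.6105e+09 + 9.213235e+08/2 = 9.071e+09 Hz

BW=9.213e+08 Hz, fL=8.150e+09 Hz, fH=9.071e+09 Hz


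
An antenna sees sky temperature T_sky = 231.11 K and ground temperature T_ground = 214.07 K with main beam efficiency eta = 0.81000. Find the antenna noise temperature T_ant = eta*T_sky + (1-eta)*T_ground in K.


T_ant = 0.81000 * 231.11 + (1 - 0.81000) * 214.07 = 227.9 K

227.9 K


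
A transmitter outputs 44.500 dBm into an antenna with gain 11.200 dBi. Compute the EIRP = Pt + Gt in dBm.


EIRP = Pt + Gt = 44.500 + 11.200 = 55.70 dBm

55.70 dBm


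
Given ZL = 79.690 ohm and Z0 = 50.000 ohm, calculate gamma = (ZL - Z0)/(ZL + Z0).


gamma = (79.690 - 50.000) / (79.690 + 50.000) = 0.2289

0.2289


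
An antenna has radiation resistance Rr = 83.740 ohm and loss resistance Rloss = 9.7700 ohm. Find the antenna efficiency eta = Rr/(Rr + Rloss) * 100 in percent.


eta = 83.740 / (83.740 + 9.7700) * 100 = 89.55%

89.55%


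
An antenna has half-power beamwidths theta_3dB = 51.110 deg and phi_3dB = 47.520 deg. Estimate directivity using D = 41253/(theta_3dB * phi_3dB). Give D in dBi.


D_linear = 41253 / (51.110 * 47.520) = 16.98530
D_dBi = 10 * log10(16.98530) = 12.30 dBi

12.30 dBi


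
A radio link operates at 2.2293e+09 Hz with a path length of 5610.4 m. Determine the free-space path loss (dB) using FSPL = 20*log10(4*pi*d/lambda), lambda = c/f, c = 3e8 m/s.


lambda = c / f = 3.0000e+08 / 2.2293e+09 = 0.1345714 m
FSPL = 20 * log10(4*pi*5610.4/0.1345714) = 114.4 dB

114.4 dB


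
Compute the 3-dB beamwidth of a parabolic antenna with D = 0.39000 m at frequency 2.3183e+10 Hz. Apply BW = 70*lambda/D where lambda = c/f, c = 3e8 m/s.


lambda = c / f = 3.0000e+08 / 2.3183e+10 = 0.01294052 m
BW = 70 * 0.01294052 / 0.39000 = 2.323 deg

2.323 deg


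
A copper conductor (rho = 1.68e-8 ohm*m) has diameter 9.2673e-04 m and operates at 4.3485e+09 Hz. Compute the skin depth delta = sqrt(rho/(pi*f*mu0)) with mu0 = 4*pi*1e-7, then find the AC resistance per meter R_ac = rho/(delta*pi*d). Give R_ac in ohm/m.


delta = sqrt(1.68e-8 / (pi * 4.3485e+09 * 4*pi*1e-7)) = 9.892477e-07 m
R_ac = 1.68e-8 / (9.892477e-07 * pi * 9.2673e-04) = 5.833 ohm/m

5.833 ohm/m


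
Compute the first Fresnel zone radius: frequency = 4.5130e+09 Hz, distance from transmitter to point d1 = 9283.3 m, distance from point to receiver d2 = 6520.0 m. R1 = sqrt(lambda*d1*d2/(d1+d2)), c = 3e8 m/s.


lambda = c / f = 3.0000e+08 / 4.5130e+09 = 0.06647463 m
R1 = sqrt(0.06647463 * 9283.3 * 6520.0 / (9283.3 + 6520.0)) = 15.96 m

15.96 m


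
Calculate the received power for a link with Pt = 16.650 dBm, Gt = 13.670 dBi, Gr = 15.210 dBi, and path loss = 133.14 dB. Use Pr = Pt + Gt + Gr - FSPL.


Pr = 16.650 + 13.670 + 15.210 - 133.14 = -87.61 dBm

-87.61 dBm


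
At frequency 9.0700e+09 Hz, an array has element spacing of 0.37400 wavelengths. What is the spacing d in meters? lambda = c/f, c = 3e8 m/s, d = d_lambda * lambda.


lambda = c / f = 3.0000e+08 / 9.0700e+09 = 0.03307607 m
d = 0.37400 * 0.03307607 = 0.01237 m

0.01237 m


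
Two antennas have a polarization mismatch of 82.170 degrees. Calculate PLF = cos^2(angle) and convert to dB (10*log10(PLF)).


PLF_linear = cos^2(82.170 deg) = 0.01855979
PLF_dB = 10 * log10(0.01855979) = -17.31 dB

-17.31 dB


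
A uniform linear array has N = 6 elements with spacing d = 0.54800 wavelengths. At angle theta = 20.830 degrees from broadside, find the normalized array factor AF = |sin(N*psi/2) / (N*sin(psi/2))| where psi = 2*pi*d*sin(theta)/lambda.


psi = 2*pi*0.54800*sin(20.830 deg) = 1.224384 rad
AF = |sin(6*1.224384/2) / (6*sin(1.224384/2))| = 0.1470

0.1470


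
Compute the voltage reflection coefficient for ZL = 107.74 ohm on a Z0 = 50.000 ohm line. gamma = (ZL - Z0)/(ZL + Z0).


gamma = (107.74 - 50.000) / (107.74 + 50.000) = 0.3660

0.3660


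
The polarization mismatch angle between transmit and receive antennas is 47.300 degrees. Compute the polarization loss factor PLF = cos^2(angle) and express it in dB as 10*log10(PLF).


PLF_linear = cos^2(47.300 deg) = 0.4599005
PLF_dB = 10 * log10(0.4599005) = -3.373 dB

-3.373 dB


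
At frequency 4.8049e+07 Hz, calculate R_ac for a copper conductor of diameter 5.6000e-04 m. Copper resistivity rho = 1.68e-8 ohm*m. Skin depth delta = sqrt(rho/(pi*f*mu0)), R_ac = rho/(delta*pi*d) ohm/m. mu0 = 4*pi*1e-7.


delta = sqrt(1.68e-8 / (pi * 4.8049e+07 * 4*pi*1e-7)) = 9.410931e-06 m
R_ac = 1.68e-8 / (9.410931e-06 * pi * 5.6000e-04) = 1.015 ohm/m

1.015 ohm/m


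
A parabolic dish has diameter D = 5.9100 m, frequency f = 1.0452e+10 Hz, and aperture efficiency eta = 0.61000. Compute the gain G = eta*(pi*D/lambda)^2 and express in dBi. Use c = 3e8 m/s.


lambda = c / f = 3.0000e+08 / 1.0452e+10 = 0.02870264 m
G_linear = 0.61000 * (pi * 5.9100 / 0.02870264)^2 = 255247.1
G_dBi = 10 * log10(255247.1) = 54.07 dBi

54.07 dBi


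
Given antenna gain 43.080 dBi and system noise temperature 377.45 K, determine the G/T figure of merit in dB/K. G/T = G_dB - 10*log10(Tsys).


G/T = 43.080 - 10*log10(377.45) = 43.080 - 25.76859 = 17.31 dB/K

17.31 dB/K


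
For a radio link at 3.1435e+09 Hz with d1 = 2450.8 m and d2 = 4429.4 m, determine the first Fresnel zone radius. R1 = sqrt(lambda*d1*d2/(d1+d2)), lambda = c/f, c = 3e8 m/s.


lambda = c / f = 3.0000e+08 / 3.1435e+09 = 0.09543502 m
R1 = sqrt(0.09543502 * 2450.8 * 4429.4 / (2450.8 + 4429.4)) = 12.27 m

12.27 m


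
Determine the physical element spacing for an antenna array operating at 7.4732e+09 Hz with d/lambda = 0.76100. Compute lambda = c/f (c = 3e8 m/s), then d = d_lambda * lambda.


lambda = c / f = 3.0000e+08 / 7.4732e+09 = 0.04014345 m
d = 0.76100 * 0.04014345 = 0.03055 m

0.03055 m


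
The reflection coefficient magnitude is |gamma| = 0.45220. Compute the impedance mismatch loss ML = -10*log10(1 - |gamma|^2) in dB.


ML = -10 * log10(1 - 0.45220^2) = -10 * log10(0.79551516) = 0.9935 dB

0.9935 dB


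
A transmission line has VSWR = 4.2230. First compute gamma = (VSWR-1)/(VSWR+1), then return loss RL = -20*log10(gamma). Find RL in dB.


gamma = (4.2230 - 1) / (4.2230 + 1) = 0.6170783
RL = -20 * log10(0.6170783) = 4.193 dB

4.193 dB


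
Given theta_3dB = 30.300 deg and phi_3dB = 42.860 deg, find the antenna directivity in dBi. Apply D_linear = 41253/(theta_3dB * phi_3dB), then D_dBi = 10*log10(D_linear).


D_linear = 41253 / (30.300 * 42.860) = 31.76587
D_dBi = 10 * log10(31.76587) = 15.02 dBi

15.02 dBi


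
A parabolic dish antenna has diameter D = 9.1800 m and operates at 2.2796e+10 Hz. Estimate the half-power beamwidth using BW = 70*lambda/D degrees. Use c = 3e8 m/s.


lambda = c / f = 3.0000e+08 / 2.2796e+10 = 0.01316020 m
BW = 70 * 0.01316020 / 9.1800 = 0.1004 deg

0.1004 deg


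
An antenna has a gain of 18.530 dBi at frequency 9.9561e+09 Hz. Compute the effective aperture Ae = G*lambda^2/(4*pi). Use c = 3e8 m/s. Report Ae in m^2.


lambda = c / f = 3.0000e+08 / 9.9561e+09 = 0.03013228 m
G_linear = 10^(18.530/10) = 71.28530
Ae = G_linear * lambda^2 / (4*pi) = 71.28530 * 0.03013228^2 / (4*pi) = 5.151e-03 m^2

5.151e-03 m^2


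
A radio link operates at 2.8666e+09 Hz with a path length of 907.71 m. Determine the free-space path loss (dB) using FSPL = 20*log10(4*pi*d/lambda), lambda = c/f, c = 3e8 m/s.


lambda = c / f = 3.0000e+08 / 2.8666e+09 = 0.1046536 m
FSPL = 20 * log10(4*pi*907.71/0.1046536) = 100.7 dB

100.7 dB


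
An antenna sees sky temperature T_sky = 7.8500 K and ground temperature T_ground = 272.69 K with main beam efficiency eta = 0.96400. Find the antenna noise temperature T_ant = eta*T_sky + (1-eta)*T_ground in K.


T_ant = 0.96400 * 7.8500 + (1 - 0.96400) * 272.69 = 17.38 K

17.38 K


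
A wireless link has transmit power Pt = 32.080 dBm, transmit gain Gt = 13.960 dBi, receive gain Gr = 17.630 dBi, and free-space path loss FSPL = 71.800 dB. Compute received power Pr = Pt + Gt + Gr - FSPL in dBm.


Pr = 32.080 + 13.960 + 17.630 - 71.800 = -8.13 dBm

-8.13 dBm


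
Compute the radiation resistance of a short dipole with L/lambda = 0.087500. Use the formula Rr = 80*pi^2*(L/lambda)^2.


Rr = 80 * pi^2 * (0.087500)^2 = 80 * 9.869604 * 7.656250e-03 = 6.045 ohm

6.045 ohm


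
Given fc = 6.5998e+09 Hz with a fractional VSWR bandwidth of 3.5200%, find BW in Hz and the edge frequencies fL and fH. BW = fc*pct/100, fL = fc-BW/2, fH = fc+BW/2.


BW = 6.5998e+09 * 3.5200/100 = 2.323130e+08 Hz
fL = 6.5998e+09 - 2.323130e+08/2 = 6.484e+09 Hz
fH = 6.5998e+09 + 2.323130e+08/2 = 6.716e+09 Hz

BW=2.323e+08 Hz, fL=6.484e+09 Hz, fH=6.716e+09 Hz


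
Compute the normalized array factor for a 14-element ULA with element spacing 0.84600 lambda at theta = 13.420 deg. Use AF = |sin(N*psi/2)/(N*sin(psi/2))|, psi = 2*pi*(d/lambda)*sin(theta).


psi = 2*pi*0.84600*sin(13.420 deg) = 1.233678 rad
AF = |sin(14*1.233678/2) / (14*sin(1.233678/2))| = 0.08763

0.08763
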